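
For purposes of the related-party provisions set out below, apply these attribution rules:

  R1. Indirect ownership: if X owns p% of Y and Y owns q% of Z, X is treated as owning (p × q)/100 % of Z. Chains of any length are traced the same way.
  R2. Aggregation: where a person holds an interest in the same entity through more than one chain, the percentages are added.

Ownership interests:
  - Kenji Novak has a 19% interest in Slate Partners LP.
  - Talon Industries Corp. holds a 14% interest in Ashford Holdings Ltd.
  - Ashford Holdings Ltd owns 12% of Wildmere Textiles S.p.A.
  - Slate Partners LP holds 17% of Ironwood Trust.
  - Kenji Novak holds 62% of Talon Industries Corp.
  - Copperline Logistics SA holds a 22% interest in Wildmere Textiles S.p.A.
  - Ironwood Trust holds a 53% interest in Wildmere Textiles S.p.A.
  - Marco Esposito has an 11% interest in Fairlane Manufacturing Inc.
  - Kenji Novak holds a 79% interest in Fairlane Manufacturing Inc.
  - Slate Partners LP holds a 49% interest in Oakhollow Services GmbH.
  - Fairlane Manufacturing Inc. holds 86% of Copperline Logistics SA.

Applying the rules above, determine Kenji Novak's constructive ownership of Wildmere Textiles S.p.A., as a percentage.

17.7003%

Chain via Slate Partners LP → Ironwood Trust (R1): 19% × 17% × 53% = 1.7119% of Wildmere Textiles S.p.A.
Chain via Talon Industries Corp. → Ashford Holdings Ltd (R1): 62% × 14% × 12% = 1.0416% of Wildmere Textiles S.p.A.
Chain via Fairlane Manufacturing Inc. → Copperline Logistics SA (R1): 79% × 86% × 22% = 14.9468% of Wildmere Textiles S.p.A.
Aggregating (R2): 1.7119% + 1.0416% + 14.9468% = 17.7003%.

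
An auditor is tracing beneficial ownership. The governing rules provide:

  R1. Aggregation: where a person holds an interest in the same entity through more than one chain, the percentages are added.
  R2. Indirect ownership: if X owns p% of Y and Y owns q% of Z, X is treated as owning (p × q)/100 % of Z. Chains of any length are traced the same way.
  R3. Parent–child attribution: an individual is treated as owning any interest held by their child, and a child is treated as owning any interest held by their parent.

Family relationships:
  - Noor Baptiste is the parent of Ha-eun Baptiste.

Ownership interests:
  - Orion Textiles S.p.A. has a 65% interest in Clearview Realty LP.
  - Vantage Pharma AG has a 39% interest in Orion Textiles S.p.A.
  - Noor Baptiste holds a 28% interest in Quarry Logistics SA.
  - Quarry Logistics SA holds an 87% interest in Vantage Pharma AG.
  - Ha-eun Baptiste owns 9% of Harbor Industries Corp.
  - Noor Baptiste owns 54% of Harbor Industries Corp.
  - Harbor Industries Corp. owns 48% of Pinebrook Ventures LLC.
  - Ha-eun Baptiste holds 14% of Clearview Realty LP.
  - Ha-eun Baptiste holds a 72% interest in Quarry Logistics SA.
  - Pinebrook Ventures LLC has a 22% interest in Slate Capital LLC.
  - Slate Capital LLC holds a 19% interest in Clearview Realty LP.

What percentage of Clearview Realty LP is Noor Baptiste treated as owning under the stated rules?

37.318532%

By parent–child attribution (R3), Noor Baptiste is treated as also owning Ha-eun Baptiste's interest in Quarry Logistics SA, giving 28% + 72% = 100%.
By parent–child attribution (R3), Noor Baptiste is treated as also owning Ha-eun Baptiste's interest in Harbor Industries Corp, giving 54% + 9% = 63%.
By parent–child attribution (R3), Noor Baptiste is treated as owning Ha-eun Baptiste's 14% interest in Clearview Realty LP.
Chain via Quarry Logistics SA → Vantage Pharma AG → Orion Textiles S.p.A. (R2): 100% × 87% × 39% × 65% = 22.0545% of Clearview Realty LP.
Chain via Harbor Industries Corp. → Pinebrook Ventures LLC → Slate Capital LLC (R2): 63% × 48% × 22% × 19% = 1.264032% of Clearview Realty LP.
Direct interest in Clearview Realty LP: 14%.
Aggregating (R1): 22.0545% + 1.264032% + 14% = 37.318532%.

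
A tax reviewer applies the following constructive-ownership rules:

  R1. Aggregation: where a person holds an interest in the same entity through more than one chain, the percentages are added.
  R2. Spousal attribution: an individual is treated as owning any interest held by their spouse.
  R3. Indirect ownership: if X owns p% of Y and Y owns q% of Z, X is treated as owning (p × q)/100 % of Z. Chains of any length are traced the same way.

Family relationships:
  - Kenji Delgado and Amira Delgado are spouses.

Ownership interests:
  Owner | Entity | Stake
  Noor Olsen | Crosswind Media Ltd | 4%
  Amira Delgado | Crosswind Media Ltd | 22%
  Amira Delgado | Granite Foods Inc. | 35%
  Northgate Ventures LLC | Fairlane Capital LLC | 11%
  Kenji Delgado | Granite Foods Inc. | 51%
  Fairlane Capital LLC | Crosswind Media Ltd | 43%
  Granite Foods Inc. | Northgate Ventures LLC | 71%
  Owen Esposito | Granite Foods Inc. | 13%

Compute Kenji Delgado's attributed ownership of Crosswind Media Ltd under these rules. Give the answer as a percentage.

24.888138%

By spousal attribution (R2), Kenji Delgado is treated as also owning Amira Delgado's interest in Granite Foods Inc, giving 51% + 35% = 86%.
By spousal attribution (R2), Kenji Delgado is treated as owning Amira Delgado's 22% interest in Crosswind Media Ltd.
Chain via Granite Foods Inc. → Northgate Ventures LLC → Fairlane Capital LLC (R3): 86% × 71% × 11% × 43% = 2.888138% of Crosswind Media Ltd.
Direct interest in Crosswind Media Ltd: 22%.
Aggregating (R1): 2.888138% + 22% = 24.888138%.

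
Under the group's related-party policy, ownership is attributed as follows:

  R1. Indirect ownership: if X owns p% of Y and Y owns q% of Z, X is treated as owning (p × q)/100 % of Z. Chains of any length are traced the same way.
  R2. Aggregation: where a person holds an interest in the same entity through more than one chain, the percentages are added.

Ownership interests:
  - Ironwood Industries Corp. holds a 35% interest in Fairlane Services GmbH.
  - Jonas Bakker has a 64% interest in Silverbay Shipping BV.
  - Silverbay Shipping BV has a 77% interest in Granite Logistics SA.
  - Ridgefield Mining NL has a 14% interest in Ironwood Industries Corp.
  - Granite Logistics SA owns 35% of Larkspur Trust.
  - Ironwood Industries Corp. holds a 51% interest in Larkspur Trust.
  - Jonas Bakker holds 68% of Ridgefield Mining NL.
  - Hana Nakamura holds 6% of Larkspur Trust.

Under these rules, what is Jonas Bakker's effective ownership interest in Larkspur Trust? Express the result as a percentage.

Chain via Silverbay Shipping BV → Granite Logistics SA (R1): 64% × 77% × 35% = 17.248% of Larkspur Trust.
Chain via Ridgefield Mining NL → Ironwood Industries Corp. (R1): 68% × 14% × 51% = 4.8552% of Larkspur Trust.
Aggregating (R2): 17.248% + 4.8552% = 22.1032%.

22.1032%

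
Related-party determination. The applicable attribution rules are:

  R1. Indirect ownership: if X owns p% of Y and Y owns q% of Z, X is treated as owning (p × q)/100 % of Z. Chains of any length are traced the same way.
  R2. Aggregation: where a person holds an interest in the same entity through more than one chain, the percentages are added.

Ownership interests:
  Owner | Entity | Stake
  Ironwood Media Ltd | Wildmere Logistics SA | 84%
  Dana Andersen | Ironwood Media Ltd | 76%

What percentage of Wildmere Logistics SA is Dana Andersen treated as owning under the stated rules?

Chain via Ironwood Media Ltd (R1): 76% × 84% = 63.84% of Wildmere Logistics SA.

63.84%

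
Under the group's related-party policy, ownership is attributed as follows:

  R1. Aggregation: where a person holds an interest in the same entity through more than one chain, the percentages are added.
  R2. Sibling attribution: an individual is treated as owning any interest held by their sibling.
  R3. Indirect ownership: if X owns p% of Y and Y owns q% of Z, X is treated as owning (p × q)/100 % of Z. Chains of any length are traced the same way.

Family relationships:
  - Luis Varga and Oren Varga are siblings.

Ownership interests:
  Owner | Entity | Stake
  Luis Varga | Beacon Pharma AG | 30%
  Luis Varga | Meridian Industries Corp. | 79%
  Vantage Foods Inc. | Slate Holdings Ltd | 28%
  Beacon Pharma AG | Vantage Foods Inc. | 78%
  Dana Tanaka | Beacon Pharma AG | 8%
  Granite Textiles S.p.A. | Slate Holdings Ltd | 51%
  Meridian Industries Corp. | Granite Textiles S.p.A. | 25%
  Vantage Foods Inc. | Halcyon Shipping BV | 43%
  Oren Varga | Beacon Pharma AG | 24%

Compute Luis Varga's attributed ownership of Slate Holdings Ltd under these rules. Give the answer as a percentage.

21.8661%

By sibling attribution (R2), Luis Varga is treated as also owning Oren Varga's interest in Beacon Pharma AG, giving 30% + 24% = 54%.
Chain via Beacon Pharma AG → Vantage Foods Inc. (R3): 54% × 78% × 28% = 11.7936% of Slate Holdings Ltd.
Chain via Meridian Industries Corp. → Granite Textiles S.p.A. (R3): 79% × 25% × 51% = 10.0725% of Slate Holdings Ltd.
Aggregating (R1): 11.7936% + 10.0725% = 21.8661%.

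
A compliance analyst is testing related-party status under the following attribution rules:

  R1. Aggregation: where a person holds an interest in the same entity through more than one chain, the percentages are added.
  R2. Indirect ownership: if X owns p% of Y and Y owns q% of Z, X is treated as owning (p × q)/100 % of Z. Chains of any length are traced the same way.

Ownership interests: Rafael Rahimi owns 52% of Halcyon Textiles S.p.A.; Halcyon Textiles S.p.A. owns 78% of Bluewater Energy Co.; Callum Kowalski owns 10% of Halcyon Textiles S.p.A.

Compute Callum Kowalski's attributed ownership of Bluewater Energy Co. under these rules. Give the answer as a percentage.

7.8%

Chain via Halcyon Textiles S.p.A. (R2): 10% × 78% = 7.8% of Bluewater Energy Co.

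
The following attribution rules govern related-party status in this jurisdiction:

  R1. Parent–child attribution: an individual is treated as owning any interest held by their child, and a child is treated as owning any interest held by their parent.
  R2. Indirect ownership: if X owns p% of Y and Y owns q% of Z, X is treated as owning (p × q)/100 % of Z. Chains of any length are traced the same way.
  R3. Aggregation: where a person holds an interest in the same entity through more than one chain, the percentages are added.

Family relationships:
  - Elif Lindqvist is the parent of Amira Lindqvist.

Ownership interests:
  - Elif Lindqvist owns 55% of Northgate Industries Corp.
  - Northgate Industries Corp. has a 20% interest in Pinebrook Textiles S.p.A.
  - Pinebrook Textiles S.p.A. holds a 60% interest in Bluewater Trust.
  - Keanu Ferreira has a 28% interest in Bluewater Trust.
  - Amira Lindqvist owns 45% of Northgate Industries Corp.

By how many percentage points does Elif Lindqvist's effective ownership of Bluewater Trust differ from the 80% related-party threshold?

68

By parent–child attribution (R1), Elif Lindqvist is treated as also owning Amira Lindqvist's interest in Northgate Industries Corp, giving 55% + 45% = 100%.
Chain via Northgate Industries Corp. → Pinebrook Textiles S.p.A. (R2): 100% × 20% × 60% = 12% of Bluewater Trust.
12% falls short of the 80% threshold by 68 percentage points.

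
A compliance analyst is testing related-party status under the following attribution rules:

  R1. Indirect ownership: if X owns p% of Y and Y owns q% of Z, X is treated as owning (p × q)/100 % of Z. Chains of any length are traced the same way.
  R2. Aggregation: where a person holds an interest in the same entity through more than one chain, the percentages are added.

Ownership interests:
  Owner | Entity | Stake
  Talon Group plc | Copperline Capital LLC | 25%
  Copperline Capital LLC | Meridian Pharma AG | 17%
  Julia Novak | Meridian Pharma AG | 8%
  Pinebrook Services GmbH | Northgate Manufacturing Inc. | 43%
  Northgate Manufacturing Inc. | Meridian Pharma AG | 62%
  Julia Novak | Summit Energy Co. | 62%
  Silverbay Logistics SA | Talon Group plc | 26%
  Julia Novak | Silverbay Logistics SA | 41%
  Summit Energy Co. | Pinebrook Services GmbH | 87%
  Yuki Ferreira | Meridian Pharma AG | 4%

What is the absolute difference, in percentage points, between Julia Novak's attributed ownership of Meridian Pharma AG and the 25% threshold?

Chain via Summit Energy Co. → Pinebrook Services GmbH → Northgate Manufacturing Inc. (R1): 62% × 87% × 43% × 62% = 14.380404% of Meridian Pharma AG.
Chain via Silverbay Logistics SA → Talon Group plc → Copperline Capital LLC (R1): 41% × 26% × 25% × 17% = 0.45305% of Meridian Pharma AG.
Direct interest in Meridian Pharma AG: 8%.
Aggregating (R2): 14.380404% + 0.45305% + 8% = 22.833454%.
22.833454% falls short of the 25% threshold by 2.166546 percentage points.

2.166546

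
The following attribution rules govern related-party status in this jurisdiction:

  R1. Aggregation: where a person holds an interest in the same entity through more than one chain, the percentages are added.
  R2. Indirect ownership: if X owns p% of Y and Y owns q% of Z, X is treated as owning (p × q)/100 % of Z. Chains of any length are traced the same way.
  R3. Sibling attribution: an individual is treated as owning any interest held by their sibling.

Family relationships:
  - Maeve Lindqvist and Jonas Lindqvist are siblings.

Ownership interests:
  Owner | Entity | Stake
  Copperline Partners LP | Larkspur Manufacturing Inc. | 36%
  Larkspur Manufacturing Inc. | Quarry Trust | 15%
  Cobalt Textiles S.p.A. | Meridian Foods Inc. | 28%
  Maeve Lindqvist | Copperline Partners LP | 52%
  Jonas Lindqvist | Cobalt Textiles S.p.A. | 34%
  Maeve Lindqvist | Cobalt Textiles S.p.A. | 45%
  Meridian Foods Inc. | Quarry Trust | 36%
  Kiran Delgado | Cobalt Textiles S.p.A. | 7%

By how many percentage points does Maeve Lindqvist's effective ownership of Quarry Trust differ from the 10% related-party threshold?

0.7712

By sibling attribution (R3), Maeve Lindqvist is treated as also owning Jonas Lindqvist's interest in Cobalt Textiles S.p.A, giving 45% + 34% = 79%.
Chain via Copperline Partners LP → Larkspur Manufacturing Inc. (R2): 52% × 36% × 15% = 2.808% of Quarry Trust.
Chain via Cobalt Textiles S.p.A. → Meridian Foods Inc. (R2): 79% × 28% × 36% = 7.9632% of Quarry Trust.
Aggregating (R1): 2.808% + 7.9632% = 10.7712%.
10.7712% exceeds the 10% threshold by 0.7712 percentage points.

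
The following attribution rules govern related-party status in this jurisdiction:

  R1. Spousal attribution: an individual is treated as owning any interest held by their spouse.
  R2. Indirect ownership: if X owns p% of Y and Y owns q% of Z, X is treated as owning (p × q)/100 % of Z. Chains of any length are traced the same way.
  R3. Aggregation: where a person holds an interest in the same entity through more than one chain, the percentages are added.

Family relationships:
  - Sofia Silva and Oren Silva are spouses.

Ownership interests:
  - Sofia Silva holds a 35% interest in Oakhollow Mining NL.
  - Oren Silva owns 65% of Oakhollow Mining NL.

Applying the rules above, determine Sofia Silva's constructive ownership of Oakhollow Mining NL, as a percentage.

100%

By spousal attribution (R1), Sofia Silva is treated as also owning Oren Silva's interest in Oakhollow Mining NL, giving 35% + 65% = 100%.
Direct interest in Oakhollow Mining NL: 100%.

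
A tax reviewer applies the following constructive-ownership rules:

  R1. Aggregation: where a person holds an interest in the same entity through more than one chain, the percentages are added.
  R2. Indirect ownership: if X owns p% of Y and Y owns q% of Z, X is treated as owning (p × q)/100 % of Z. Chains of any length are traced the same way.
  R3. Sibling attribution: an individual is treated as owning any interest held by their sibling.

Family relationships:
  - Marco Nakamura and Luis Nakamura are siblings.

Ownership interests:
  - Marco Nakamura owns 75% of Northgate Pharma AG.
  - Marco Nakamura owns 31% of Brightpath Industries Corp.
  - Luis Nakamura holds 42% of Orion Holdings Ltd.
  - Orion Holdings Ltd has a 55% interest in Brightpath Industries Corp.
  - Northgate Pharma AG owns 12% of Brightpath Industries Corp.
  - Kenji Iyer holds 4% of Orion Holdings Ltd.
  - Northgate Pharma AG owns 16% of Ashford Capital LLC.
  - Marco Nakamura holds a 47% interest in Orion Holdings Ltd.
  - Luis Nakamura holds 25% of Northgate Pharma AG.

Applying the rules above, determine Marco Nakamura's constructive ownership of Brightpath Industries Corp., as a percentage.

By sibling attribution (R3), Marco Nakamura is treated as also owning Luis Nakamura's interest in Orion Holdings Ltd, giving 47% + 42% = 89%.
By sibling attribution (R3), Marco Nakamura is treated as also owning Luis Nakamura's interest in Northgate Pharma AG, giving 75% + 25% = 100%.
Chain via Orion Holdings Ltd (R2): 89% × 55% = 48.95% of Brightpath Industries Corp.
Chain via Northgate Pharma AG (R2): 100% × 12% = 12% of Brightpath Industries Corp.
Direct interest in Brightpath Industries Corp: 31%.
Aggregating (R1): 48.95% + 12% + 31% = 91.95%.

91.95%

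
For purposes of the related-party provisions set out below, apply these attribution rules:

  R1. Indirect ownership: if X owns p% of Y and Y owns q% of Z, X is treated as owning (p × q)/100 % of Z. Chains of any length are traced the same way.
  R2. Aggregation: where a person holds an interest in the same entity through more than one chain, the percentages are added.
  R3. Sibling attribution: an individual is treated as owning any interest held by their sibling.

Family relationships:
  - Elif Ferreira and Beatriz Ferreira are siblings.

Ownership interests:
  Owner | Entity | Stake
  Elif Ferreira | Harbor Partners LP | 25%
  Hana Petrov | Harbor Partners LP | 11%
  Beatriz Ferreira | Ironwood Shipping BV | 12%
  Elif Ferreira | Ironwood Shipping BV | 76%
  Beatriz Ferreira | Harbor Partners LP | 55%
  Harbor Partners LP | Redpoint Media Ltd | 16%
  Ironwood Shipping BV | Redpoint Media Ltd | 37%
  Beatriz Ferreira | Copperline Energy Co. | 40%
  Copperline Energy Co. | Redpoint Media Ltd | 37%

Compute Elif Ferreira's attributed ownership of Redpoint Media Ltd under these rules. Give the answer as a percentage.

By sibling attribution (R3), Elif Ferreira is treated as also owning Beatriz Ferreira's interest in Harbor Partners LP, giving 25% + 55% = 80%.
By sibling attribution (R3), Elif Ferreira is treated as also owning Beatriz Ferreira's interest in Ironwood Shipping BV, giving 76% + 12% = 88%.
By sibling attribution (R3), Elif Ferreira is treated as owning Beatriz Ferreira's 40% interest in Copperline Energy Co.
Chain via Harbor Partners LP (R1): 80% × 16% = 12.8% of Redpoint Media Ltd.
Chain via Ironwood Shipping BV (R1): 88% × 37% = 32.56% of Redpoint Media Ltd.
Chain via Copperline Energy Co. (R1): 40% × 37% = 14.8% of Redpoint Media Ltd.
Aggregating (R2): 12.8% + 32.56% + 14.8% = 60.16%.

60.16%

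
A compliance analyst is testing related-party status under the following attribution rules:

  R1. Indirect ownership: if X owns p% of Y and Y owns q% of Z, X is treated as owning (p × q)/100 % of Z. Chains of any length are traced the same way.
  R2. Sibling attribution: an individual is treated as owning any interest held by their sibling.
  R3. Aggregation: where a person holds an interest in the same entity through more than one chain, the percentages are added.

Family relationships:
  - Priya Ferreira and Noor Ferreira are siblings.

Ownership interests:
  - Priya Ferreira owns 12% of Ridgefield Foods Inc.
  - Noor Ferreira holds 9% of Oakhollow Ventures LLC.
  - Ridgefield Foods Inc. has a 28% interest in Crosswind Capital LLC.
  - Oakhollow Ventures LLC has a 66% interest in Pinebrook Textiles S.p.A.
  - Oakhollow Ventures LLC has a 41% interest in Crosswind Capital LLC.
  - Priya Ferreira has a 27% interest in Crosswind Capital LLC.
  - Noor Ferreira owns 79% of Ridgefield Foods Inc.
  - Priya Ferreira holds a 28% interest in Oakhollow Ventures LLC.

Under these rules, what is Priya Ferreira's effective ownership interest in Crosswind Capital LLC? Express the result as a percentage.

By sibling attribution (R2), Priya Ferreira is treated as also owning Noor Ferreira's interest in Oakhollow Ventures LLC, giving 28% + 9% = 37%.
By sibling attribution (R2), Priya Ferreira is treated as also owning Noor Ferreira's interest in Ridgefield Foods Inc, giving 12% + 79% = 91%.
Chain via Oakhollow Ventures LLC (R1): 37% × 41% = 15.17% of Crosswind Capital LLC.
Chain via Ridgefield Foods Inc. (R1): 91% × 28% = 25.48% of Crosswind Capital LLC.
Direct interest in Crosswind Capital LLC: 27%.
Aggregating (R3): 15.17% + 25.48% + 27% = 67.65%.

67.65%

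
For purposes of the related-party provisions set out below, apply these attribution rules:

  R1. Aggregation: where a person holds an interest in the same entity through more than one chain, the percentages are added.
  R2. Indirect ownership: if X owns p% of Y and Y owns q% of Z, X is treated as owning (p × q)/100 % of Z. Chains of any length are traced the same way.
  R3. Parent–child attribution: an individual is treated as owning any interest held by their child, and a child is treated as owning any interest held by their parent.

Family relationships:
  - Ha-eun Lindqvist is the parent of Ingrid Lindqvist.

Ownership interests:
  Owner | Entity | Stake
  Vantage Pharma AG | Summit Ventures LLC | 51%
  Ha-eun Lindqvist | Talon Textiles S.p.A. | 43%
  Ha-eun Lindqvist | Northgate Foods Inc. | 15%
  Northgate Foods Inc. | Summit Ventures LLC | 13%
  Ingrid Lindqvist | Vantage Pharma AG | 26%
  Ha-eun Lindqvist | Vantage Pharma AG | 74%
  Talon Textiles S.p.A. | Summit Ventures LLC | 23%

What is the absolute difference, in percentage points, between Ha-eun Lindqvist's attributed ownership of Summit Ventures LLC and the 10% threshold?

By parent–child attribution (R3), Ha-eun Lindqvist is treated as also owning Ingrid Lindqvist's interest in Vantage Pharma AG, giving 74% + 26% = 100%.
Chain via Talon Textiles S.p.A. (R2): 43% × 23% = 9.89% of Summit Ventures LLC.
Chain via Northgate Foods Inc. (R2): 15% × 13% = 1.95% of Summit Ventures LLC.
Chain via Vantage Pharma AG (R2): 100% × 51% = 51% of Summit Ventures LLC.
Aggregating (R1): 9.89% + 1.95% + 51% = 62.84%.
62.84% exceeds the 10% threshold by 52.84 percentage points.

52.84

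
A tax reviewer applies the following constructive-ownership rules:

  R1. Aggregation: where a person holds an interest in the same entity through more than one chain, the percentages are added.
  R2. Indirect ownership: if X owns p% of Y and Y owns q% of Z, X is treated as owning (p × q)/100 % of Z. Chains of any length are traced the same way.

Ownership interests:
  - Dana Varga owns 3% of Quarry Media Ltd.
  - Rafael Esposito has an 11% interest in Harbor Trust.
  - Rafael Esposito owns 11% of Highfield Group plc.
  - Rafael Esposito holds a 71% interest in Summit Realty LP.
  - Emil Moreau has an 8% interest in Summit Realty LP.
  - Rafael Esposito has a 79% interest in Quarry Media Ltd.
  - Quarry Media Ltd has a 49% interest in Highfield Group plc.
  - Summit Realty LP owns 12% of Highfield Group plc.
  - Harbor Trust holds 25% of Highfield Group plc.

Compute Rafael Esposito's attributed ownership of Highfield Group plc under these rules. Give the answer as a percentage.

60.98%

Chain via Harbor Trust (R2): 11% × 25% = 2.75% of Highfield Group plc.
Chain via Summit Realty LP (R2): 71% × 12% = 8.52% of Highfield Group plc.
Chain via Quarry Media Ltd (R2): 79% × 49% = 38.71% of Highfield Group plc.
Direct interest in Highfield Group plc: 11%.
Aggregating (R1): 2.75% + 8.52% + 38.71% + 11% = 60.98%.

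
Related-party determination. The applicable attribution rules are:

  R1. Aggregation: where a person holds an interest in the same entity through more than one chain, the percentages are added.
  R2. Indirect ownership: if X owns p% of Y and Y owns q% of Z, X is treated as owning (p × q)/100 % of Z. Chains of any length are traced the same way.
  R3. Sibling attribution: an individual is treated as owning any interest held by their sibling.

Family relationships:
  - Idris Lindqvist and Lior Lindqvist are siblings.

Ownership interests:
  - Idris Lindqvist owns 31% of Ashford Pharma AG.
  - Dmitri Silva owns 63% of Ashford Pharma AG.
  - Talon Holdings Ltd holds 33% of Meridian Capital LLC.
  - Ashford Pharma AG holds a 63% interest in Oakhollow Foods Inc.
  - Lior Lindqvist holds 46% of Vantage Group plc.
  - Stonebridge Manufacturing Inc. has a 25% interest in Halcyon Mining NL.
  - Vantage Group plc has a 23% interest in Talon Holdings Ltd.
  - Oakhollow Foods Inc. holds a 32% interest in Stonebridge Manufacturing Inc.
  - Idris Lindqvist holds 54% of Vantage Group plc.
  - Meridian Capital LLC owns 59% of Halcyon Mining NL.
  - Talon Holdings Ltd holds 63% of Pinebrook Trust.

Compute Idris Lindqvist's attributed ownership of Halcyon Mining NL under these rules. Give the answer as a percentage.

6.0405%

By sibling attribution (R3), Idris Lindqvist is treated as also owning Lior Lindqvist's interest in Vantage Group plc, giving 54% + 46% = 100%.
Chain via Vantage Group plc → Talon Holdings Ltd → Meridian Capital LLC (R2): 100% × 23% × 33% × 59% = 4.4781% of Halcyon Mining NL.
Chain via Ashford Pharma AG → Oakhollow Foods Inc. → Stonebridge Manufacturing Inc. (R2): 31% × 63% × 32% × 25% = 1.5624% of Halcyon Mining NL.
Aggregating (R1): 4.4781% + 1.5624% = 6.0405%.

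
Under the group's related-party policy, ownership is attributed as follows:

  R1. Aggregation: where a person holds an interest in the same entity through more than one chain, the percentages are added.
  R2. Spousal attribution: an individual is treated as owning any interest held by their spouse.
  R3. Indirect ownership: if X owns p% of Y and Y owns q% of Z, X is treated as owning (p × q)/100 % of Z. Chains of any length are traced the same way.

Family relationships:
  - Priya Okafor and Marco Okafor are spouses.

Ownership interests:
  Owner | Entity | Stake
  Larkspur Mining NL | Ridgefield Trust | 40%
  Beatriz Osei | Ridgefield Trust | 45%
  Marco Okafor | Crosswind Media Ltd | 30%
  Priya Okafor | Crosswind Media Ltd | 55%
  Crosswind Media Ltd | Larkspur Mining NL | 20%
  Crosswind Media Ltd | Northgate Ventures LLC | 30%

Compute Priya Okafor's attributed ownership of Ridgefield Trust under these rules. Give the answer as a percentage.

6.8%

By spousal attribution (R2), Priya Okafor is treated as also owning Marco Okafor's interest in Crosswind Media Ltd, giving 55% + 30% = 85%.
Chain via Crosswind Media Ltd → Larkspur Mining NL (R3): 85% × 20% × 40% = 6.8% of Ridgefield Trust.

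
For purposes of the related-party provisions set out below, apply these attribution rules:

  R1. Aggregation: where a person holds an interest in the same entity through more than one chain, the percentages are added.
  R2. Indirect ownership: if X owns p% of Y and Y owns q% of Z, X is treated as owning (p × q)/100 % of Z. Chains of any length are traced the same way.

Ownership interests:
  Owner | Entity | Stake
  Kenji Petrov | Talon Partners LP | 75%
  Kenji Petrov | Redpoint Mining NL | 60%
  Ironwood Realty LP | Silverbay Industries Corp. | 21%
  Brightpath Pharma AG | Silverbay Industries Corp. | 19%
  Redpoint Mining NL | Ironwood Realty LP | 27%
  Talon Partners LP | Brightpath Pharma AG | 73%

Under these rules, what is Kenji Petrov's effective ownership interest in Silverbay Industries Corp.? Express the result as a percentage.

Chain via Talon Partners LP → Brightpath Pharma AG (R2): 75% × 73% × 19% = 10.4025% of Silverbay Industries Corp.
Chain via Redpoint Mining NL → Ironwood Realty LP (R2): 60% × 27% × 21% = 3.402% of Silverbay Industries Corp.
Aggregating (R1): 10.4025% + 3.402% = 13.8045%.

13.8045%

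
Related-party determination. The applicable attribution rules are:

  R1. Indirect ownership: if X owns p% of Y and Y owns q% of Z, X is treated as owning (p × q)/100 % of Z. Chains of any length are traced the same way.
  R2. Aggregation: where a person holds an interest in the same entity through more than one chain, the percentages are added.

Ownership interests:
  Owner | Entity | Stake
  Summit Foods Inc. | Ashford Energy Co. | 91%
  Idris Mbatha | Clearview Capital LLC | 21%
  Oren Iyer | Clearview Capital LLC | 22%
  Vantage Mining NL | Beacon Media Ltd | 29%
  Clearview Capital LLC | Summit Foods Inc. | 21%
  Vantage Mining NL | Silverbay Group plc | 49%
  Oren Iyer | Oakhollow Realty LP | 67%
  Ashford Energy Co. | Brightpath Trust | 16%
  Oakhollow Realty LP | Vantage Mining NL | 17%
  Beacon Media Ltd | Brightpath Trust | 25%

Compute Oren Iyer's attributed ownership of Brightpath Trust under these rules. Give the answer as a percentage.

1.498447%

Chain via Clearview Capital LLC → Summit Foods Inc. → Ashford Energy Co. (R1): 22% × 21% × 91% × 16% = 0.672672% of Brightpath Trust.
Chain via Oakhollow Realty LP → Vantage Mining NL → Beacon Media Ltd (R1): 67% × 17% × 29% × 25% = 0.825775% of Brightpath Trust.
Aggregating (R2): 0.672672% + 0.825775% = 1.498447%.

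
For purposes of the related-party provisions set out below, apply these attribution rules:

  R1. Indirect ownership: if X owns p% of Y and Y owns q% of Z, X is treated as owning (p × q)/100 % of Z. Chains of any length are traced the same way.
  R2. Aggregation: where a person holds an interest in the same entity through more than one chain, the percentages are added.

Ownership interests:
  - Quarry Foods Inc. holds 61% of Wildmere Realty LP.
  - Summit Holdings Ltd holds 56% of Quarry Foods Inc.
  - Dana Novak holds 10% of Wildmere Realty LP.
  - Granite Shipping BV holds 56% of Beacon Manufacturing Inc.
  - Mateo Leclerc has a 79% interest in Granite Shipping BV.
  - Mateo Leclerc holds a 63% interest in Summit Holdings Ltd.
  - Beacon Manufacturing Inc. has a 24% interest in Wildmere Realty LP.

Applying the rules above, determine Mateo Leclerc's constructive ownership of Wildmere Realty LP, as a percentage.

Chain via Granite Shipping BV → Beacon Manufacturing Inc. (R1): 79% × 56% × 24% = 10.6176% of Wildmere Realty LP.
Chain via Summit Holdings Ltd → Quarry Foods Inc. (R1): 63% × 56% × 61% = 21.5208% of Wildmere Realty LP.
Aggregating (R2): 10.6176% + 21.5208% = 32.1384%.

32.1384%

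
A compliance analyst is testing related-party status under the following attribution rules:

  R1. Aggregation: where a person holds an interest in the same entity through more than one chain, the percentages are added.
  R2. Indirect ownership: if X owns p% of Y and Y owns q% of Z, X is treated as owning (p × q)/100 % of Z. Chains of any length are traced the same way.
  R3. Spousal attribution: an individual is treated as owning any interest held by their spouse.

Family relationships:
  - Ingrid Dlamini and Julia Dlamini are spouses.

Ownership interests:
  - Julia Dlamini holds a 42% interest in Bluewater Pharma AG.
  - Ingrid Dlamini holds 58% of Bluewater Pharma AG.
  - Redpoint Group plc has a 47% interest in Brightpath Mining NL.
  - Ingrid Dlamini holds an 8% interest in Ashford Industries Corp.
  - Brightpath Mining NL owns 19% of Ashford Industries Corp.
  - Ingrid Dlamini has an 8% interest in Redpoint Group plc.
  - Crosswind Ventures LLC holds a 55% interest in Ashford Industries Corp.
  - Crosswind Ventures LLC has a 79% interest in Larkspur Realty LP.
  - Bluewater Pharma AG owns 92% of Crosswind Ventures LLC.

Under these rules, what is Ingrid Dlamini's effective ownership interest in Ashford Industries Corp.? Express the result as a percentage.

59.3144%

By spousal attribution (R3), Ingrid Dlamini is treated as also owning Julia Dlamini's interest in Bluewater Pharma AG, giving 58% + 42% = 100%.
Chain via Bluewater Pharma AG → Crosswind Ventures LLC (R2): 100% × 92% × 55% = 50.6% of Ashford Industries Corp.
Chain via Redpoint Group plc → Brightpath Mining NL (R2): 8% × 47% × 19% = 0.7144% of Ashford Industries Corp.
Direct interest in Ashford Industries Corp: 8%.
Aggregating (R1): 50.6% + 0.7144% + 8% = 59.3144%.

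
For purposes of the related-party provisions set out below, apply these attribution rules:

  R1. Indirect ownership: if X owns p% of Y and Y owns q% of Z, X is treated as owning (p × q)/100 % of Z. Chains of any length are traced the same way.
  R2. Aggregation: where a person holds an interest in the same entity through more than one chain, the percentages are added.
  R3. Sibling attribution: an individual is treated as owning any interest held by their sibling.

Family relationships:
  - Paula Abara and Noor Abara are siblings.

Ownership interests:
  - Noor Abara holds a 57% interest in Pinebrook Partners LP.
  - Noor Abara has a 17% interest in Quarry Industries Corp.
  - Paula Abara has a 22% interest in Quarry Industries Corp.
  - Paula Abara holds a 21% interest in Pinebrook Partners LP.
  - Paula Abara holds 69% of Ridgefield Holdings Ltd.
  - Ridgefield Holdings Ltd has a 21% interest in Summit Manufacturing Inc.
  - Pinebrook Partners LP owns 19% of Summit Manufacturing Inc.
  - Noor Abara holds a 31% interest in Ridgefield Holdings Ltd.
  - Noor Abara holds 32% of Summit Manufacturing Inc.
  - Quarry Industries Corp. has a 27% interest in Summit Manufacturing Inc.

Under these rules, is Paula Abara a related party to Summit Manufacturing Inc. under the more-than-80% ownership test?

By sibling attribution (R3), Paula Abara is treated as also owning Noor Abara's interest in Quarry Industries Corp, giving 22% + 17% = 39%.
By sibling attribution (R3), Paula Abara is treated as also owning Noor Abara's interest in Pinebrook Partners LP, giving 21% + 57% = 78%.
By sibling attribution (R3), Paula Abara is treated as also owning Noor Abara's interest in Ridgefield Holdings Ltd, giving 69% + 31% = 100%.
By sibling attribution (R3), Paula Abara is treated as owning Noor Abara's 32% interest in Summit Manufacturing Inc.
Chain via Quarry Industries Corp. (R1): 39% × 27% = 10.53% of Summit Manufacturing Inc.
Chain via Pinebrook Partners LP (R1): 78% × 19% = 14.82% of Summit Manufacturing Inc.
Chain via Ridgefield Holdings Ltd (R1): 100% × 21% = 21% of Summit Manufacturing Inc.
Direct interest in Summit Manufacturing Inc: 32%.
Aggregating (R2): 10.53% + 14.82% + 21% + 32% = 78.35%.
78.35% does not exceed the 80% threshold, so Paula is not a related party to Summit Manufacturing Inc.

No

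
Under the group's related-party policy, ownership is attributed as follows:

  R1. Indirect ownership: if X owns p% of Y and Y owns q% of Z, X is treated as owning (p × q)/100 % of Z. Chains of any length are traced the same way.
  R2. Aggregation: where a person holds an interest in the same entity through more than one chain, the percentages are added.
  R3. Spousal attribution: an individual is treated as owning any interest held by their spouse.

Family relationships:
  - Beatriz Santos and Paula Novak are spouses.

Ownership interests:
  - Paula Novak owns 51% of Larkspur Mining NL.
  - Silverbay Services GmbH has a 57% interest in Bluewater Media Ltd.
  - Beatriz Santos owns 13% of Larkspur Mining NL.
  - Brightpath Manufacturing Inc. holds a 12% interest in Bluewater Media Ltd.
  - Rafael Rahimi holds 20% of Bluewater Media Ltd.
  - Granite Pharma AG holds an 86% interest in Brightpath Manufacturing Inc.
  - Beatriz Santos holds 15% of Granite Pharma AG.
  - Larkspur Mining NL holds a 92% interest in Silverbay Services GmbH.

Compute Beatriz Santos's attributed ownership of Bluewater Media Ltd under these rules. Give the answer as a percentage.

35.1096%

By spousal attribution (R3), Beatriz Santos is treated as also owning Paula Novak's interest in Larkspur Mining NL, giving 13% + 51% = 64%.
Chain via Granite Pharma AG → Brightpath Manufacturing Inc. (R1): 15% × 86% × 12% = 1.548% of Bluewater Media Ltd.
Chain via Larkspur Mining NL → Silverbay Services GmbH (R1): 64% × 92% × 57% = 33.5616% of Bluewater Media Ltd.
Aggregating (R2): 1.548% + 33.5616% = 35.1096%.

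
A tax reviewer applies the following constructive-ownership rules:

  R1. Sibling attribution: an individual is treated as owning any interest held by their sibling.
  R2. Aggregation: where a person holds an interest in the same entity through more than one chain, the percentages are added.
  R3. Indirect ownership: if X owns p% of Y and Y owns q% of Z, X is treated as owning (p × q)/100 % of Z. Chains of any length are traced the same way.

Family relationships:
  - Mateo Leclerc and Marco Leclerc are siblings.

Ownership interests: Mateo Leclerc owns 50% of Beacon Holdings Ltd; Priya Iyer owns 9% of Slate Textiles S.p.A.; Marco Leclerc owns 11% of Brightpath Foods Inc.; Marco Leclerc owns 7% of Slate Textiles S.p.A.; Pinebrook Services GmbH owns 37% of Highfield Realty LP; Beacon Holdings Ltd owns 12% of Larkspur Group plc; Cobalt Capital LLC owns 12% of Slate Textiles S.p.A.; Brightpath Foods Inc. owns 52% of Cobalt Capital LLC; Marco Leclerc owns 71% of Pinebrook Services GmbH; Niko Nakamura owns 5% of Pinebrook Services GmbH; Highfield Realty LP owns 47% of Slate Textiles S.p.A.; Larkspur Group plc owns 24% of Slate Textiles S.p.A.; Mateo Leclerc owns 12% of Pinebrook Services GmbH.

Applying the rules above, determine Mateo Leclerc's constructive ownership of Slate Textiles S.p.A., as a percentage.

23.5601%

By sibling attribution (R1), Mateo Leclerc is treated as also owning Marco Leclerc's interest in Pinebrook Services GmbH, giving 12% + 71% = 83%.
By sibling attribution (R1), Mateo Leclerc is treated as owning Marco Leclerc's 11% interest in Brightpath Foods Inc.
By sibling attribution (R1), Mateo Leclerc is treated as owning Marco Leclerc's 7% interest in Slate Textiles S.p.A.
Chain via Pinebrook Services GmbH → Highfield Realty LP (R3): 83% × 37% × 47% = 14.4337% of Slate Textiles S.p.A.
Chain via Beacon Holdings Ltd → Larkspur Group plc (R3): 50% × 12% × 24% = 1.44% of Slate Textiles S.p.A.
Chain via Brightpath Foods Inc. → Cobalt Capital LLC (R3): 11% × 52% × 12% = 0.6864% of Slate Textiles S.p.A.
Direct interest in Slate Textiles S.p.A: 7%.
Aggregating (R2): 14.4337% + 1.44% + 0.6864% + 7% = 23.5601%.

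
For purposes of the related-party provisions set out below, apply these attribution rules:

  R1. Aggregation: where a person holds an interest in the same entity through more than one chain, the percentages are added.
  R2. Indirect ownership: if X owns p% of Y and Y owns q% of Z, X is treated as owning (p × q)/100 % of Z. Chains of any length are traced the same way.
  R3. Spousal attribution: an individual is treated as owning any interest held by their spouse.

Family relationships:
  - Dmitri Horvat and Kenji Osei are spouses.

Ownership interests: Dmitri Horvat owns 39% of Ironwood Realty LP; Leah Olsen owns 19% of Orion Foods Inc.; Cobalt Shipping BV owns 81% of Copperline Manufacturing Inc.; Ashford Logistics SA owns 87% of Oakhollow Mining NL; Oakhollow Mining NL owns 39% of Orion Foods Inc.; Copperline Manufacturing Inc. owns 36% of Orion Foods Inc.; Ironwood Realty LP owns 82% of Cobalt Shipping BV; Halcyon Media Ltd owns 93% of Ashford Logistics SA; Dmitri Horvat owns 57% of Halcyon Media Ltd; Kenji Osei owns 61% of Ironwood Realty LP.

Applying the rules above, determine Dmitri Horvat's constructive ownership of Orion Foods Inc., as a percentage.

By spousal attribution (R3), Dmitri Horvat is treated as also owning Kenji Osei's interest in Ironwood Realty LP, giving 39% + 61% = 100%.
Chain via Ironwood Realty LP → Cobalt Shipping BV → Copperline Manufacturing Inc. (R2): 100% × 82% × 81% × 36% = 23.9112% of Orion Foods Inc.
Chain via Halcyon Media Ltd → Ashford Logistics SA → Oakhollow Mining NL (R2): 57% × 93% × 87% × 39% = 17.986293% of Orion Foods Inc.
Aggregating (R1): 23.9112% + 17.986293% = 41.897493%.

41.897493%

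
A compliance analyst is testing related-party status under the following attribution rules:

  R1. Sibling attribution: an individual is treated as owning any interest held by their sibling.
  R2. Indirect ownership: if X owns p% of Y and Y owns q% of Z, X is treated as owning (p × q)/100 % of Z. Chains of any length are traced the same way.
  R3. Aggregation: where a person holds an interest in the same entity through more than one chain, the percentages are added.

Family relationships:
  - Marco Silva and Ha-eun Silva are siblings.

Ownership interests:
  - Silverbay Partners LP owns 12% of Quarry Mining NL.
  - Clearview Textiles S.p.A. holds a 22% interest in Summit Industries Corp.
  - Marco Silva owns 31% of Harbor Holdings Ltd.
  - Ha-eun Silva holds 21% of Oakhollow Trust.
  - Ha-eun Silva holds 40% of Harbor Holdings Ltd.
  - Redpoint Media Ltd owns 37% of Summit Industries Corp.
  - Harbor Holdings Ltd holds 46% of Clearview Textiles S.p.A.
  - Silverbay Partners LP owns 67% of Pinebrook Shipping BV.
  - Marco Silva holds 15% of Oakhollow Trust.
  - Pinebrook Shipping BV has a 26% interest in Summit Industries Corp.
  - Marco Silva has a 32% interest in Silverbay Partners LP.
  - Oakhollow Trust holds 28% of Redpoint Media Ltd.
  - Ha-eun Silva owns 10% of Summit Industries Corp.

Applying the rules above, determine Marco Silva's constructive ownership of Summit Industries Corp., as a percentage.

By sibling attribution (R1), Marco Silva is treated as also owning Ha-eun Silva's interest in Oakhollow Trust, giving 15% + 21% = 36%.
By sibling attribution (R1), Marco Silva is treated as also owning Ha-eun Silva's interest in Harbor Holdings Ltd, giving 31% + 40% = 71%.
By sibling attribution (R1), Marco Silva is treated as owning Ha-eun Silva's 10% interest in Summit Industries Corp.
Chain via Oakhollow Trust → Redpoint Media Ltd (R2): 36% × 28% × 37% = 3.7296% of Summit Industries Corp.
Chain via Harbor Holdings Ltd → Clearview Textiles S.p.A. (R2): 71% × 46% × 22% = 7.1852% of Summit Industries Corp.
Chain via Silverbay Partners LP → Pinebrook Shipping BV (R2): 32% × 67% × 26% = 5.5744% of Summit Industries Corp.
Direct interest in Summit Industries Corp: 10%.
Aggregating (R3): 3.7296% + 7.1852% + 5.5744% + 10% = 26.4892%.

26.4892%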